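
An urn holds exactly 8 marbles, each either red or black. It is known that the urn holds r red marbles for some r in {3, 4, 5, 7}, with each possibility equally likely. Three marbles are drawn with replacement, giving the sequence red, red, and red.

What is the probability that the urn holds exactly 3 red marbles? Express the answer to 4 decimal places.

0.0483

The likelihood of the observed sequence under each hypothesis: P(data | r = 3) = (3/8)(3/8)(3/8) = 0.052734; P(data | r = 4) = (4/8)(4/8)(4/8) = 0.125; P(data | r = 5) = (5/8)(5/8)(5/8) = 0.24414; P(data | r = 7) = (7/8)(7/8)(7/8) = 0.66992.
Multiplying each by its prior: 1/4 · 0.052734 = 0.013184, 1/4 · 0.125 = 0.03125, 1/4 · 0.24414 = 0.061035, 1/4 · 0.66992 = 0.16748; these sum to 0.27295.
Therefore the posterior P(r = 3 | data) = (0.013184) / (0.27295) = 0.048301.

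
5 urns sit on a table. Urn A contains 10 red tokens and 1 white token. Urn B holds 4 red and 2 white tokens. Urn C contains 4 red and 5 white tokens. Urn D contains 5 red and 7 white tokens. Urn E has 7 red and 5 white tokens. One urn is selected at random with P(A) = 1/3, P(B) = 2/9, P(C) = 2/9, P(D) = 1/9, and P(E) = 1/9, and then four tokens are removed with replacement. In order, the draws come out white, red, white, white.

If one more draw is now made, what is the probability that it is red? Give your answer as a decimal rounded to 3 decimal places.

0.492

Compute the likelihood of the observed sequence for each case: P(data | urn A) = (1/11)(10/11)(1/11)(1/11) = 0.00068301; P(data | urn B) = (2/6)(4/6)(2/6)(2/6) = 0.024691; P(data | urn C) = (5/9)(4/9)(5/9)(5/9) = 0.076208; P(data | urn D) = (7/12)(5/12)(7/12)(7/12) = 0.082706; P(data | urn E) = (5/12)(7/12)(5/12)(5/12) = 0.042197.
The prior-weighted likelihoods are 1/3 · 0.00068301 = 0.00022767, 2/9 · 0.024691 = 0.005487, 2/9 · 0.076208 = 0.016935, 1/9 · 0.082706 = 0.0091896, 1/9 · 0.042197 = 0.0046886; summing to 0.036528.
Dividing through by the total gives posterior P(urn A | data) = 0.0062328, P(urn B | data) = 0.15021, P(urn C | data) = 0.46362, P(urn D | data) = 0.25158, P(urn E | data) = 0.12836.
Averaging over the posterior, P(red next | data) = (10/11)(0.0062328) + (2/3)(0.15021) + (4/9)(0.46362) + (5/12)(0.25158) + (7/12)(0.12836) = 0.49156.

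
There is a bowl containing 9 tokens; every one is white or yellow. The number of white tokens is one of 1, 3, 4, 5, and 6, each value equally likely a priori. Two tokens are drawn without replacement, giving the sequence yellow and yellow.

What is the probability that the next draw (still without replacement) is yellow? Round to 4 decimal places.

The likelihood of the observed sequence under each hypothesis: P(data | r = 1) = (8/9)(7/8) = 7/9; P(data | r = 3) = (6/9)(5/8) = 5/12; P(data | r = 4) = (5/9)(4/8) = 5/18; P(data | r = 5) = (4/9)(3/8) = 1/6; P(data | r = 6) = (3/9)(2/8) = 1/12.
Weighting by the prior gives 1/5 · 7/9 = 7/45, 1/5 · 5/12 = 1/12, 1/5 · 5/18 = 1/18, 1/5 · 1/6 = 1/30, 1/5 · 1/12 = 1/60; with total 31/90.
Normalising, the posterior is P(r = 1 | data) = 14/31, P(r = 3 | data) = 15/62, P(r = 4 | data) = 5/31, P(r = 5 | data) = 3/31, P(r = 6 | data) = 3/62.
The predictive probability is P(yellow next | data) = (6/7)(14/31) + (4/7)(15/62) + (3/7)(5/31) + (2/7)(3/31) + (1/7)(3/62) = 39/62.

0.6290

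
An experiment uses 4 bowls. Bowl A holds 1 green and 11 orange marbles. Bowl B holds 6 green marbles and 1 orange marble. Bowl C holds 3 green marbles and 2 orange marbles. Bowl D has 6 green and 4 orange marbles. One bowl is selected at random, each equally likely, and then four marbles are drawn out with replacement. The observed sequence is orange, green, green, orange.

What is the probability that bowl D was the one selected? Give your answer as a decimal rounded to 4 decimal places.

Compute the likelihood of the observed sequence for each case: P(data | bowl A) = (11/12)(1/12)(1/12)(11/12) = 0.0058353; P(data | bowl B) = (1/7)(6/7)(6/7)(1/7) = 0.014994; P(data | bowl C) = (2/5)(3/5)(3/5)(2/5) = 0.0576; P(data | bowl D) = (4/10)(6/10)(6/10)(4/10) = 0.0576.
Multiplying each by its prior: 1/4 · 0.0058353 = 0.0014588, 1/4 · 0.014994 = 0.0037484, 1/4 · 0.0576 = 0.0144, 1/4 · 0.0576 = 0.0144; these sum to 0.034007.
Therefore the posterior P(bowl D | data) = (0.0144) / (0.034007) = 0.42344.

0.4234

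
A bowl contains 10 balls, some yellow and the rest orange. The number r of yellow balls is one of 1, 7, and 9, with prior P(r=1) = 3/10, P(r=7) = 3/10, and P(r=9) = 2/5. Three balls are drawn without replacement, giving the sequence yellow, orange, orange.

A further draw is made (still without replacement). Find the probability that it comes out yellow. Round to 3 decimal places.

For each hypothesis, P(data | H) works out to: P(data | r = 1) = (1/10)(9/9)(8/8) = 1/10; P(data | r = 7) = (7/10)(3/9)(2/8) = 7/120; P(data | r = 9) = (9/10)(1/9)(0/8) = 0.
Weighting by the prior gives 3/10 · 1/10 = 3/100, 3/10 · 7/120 = 7/400, 2/5 · 0 = 0; summing to 19/400.
Normalising, the posterior is P(r = 1 | data) = 12/19, P(r = 7 | data) = 7/19, P(r = 9 | data) = 0.
So P(yellow next | data) = Σ P(yellow next | H) P(H | data) = (0)(12/19) + (6/7)(7/19) = 6/19.

0.316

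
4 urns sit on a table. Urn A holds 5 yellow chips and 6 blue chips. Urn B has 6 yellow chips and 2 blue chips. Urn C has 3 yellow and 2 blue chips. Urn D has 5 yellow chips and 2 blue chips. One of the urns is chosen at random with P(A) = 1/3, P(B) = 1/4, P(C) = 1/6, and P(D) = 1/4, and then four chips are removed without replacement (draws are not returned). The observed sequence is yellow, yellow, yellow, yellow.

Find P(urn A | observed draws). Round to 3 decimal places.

The likelihood of the observed sequence under each hypothesis: P(data | urn A) = (5/11)(4/10)(3/9)(2/8) = 0.015152; P(data | urn B) = (6/8)(5/7)(4/6)(3/5) = 0.21429; P(data | urn C) = (3/5)(2/4)(1/3)(0/2) = 0; P(data | urn D) = (5/7)(4/6)(3/5)(2/4) = 0.14286.
Weighting by the prior gives 1/3 · 0.015152 = 0.0050505, 1/4 · 0.21429 = 0.053571, 1/6 · 0 = 0, 1/4 · 0.14286 = 0.035714; summing to 0.094336.
Therefore the posterior P(urn A | data) = (0.0050505) / (0.094336) = 0.053537.

0.054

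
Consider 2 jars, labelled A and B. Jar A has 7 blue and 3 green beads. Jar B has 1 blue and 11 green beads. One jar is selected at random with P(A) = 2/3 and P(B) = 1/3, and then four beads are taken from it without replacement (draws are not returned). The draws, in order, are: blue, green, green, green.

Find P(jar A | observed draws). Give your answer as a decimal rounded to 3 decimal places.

0.167

Under each hypothesis, the probability of the observed sequence is: P(data | jar A) = (7/10)(3/9)(2/8)(1/7) = 1/120; P(data | jar B) = (1/12)(11/11)(10/10)(9/9) = 1/12.
Weighting by the prior gives 2/3 · 1/120 = 1/180, 1/3 · 1/12 = 1/36; with total 1/30.
Therefore the posterior P(jar A | data) = (1/180) / (1/30) = 1/6.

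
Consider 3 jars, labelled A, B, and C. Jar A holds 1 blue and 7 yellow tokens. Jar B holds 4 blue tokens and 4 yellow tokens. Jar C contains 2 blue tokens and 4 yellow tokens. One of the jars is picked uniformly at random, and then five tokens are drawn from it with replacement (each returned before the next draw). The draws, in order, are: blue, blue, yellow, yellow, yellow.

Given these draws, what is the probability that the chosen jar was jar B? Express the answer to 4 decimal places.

0.4187

For each hypothesis, P(data | H) works out to: P(data | jar A) = (1/8)(1/8)(7/8)(7/8)(7/8) = 0.010468; P(data | jar B) = (4/8)(4/8)(4/8)(4/8)(4/8) = 0.03125; P(data | jar C) = (2/6)(2/6)(4/6)(4/6)(4/6) = 0.032922.
The prior-weighted likelihoods are 1/3 · 0.010468 = 0.0034892, 1/3 · 0.03125 = 0.010417, 1/3 · 0.032922 = 0.010974; these sum to 0.02488.
Therefore the posterior P(jar B | data) = (0.010417) / (0.02488) = 0.41868.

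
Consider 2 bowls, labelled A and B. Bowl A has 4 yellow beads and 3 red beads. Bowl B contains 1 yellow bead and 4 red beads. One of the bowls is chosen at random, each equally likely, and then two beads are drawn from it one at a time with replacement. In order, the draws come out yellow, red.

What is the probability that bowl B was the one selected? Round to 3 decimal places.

For each hypothesis, P(data | H) works out to: P(data | bowl A) = (4/7)(3/7) = 0.2449; P(data | bowl B) = (1/5)(4/5) = 0.16.
Multiplying each by its prior: 1/2 · 0.2449 = 0.12245, 1/2 · 0.16 = 0.08; summing to 0.20245.
By Bayes' rule, P(bowl B | data) = (0.08) / (0.20245) = 0.39516.

0.395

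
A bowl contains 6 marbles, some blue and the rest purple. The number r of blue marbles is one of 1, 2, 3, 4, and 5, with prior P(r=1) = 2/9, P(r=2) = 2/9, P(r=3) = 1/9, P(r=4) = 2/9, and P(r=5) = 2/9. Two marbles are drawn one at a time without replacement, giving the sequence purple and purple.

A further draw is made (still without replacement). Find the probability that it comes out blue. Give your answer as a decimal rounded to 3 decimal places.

0.412

For each hypothesis, P(data | H) works out to: P(data | r = 1) = (5/6)(4/5) = 2/3; P(data | r = 2) = (4/6)(3/5) = 2/5; P(data | r = 3) = (3/6)(2/5) = 1/5; P(data | r = 4) = (2/6)(1/5) = 1/15; P(data | r = 5) = (1/6)(0/5) = 0.
Multiplying each by its prior: 2/9 · 2/3 = 4/27, 2/9 · 2/5 = 4/45, 1/9 · 1/5 = 1/45, 2/9 · 1/15 = 2/135, 2/9 · 0 = 0; with total 37/135.
Normalising, the posterior is P(r = 1 | data) = 20/37, P(r = 2 | data) = 12/37, P(r = 3 | data) = 3/37, P(r = 4 | data) = 2/37, P(r = 5 | data) = 0.
So P(blue next | data) = Σ P(blue next | H) P(H | data) = (1/4)(20/37) + (1/2)(12/37) + (3/4)(3/37) + (1)(2/37) = 61/148.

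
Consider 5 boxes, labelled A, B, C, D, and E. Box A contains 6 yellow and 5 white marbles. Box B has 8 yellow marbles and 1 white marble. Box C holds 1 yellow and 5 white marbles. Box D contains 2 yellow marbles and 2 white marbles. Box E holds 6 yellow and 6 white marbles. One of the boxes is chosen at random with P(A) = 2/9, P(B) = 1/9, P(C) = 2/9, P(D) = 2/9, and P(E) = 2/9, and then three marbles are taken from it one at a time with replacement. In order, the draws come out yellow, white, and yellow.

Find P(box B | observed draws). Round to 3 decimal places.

0.097

The likelihood of the observed sequence under each hypothesis: P(data | box A) = (6/11)(5/11)(6/11) = 0.13524; P(data | box B) = (8/9)(1/9)(8/9) = 0.087791; P(data | box C) = (1/6)(5/6)(1/6) = 0.023148; P(data | box D) = (2/4)(2/4)(2/4) = 0.125; P(data | box E) = (6/12)(6/12)(6/12) = 0.125.
The prior-weighted likelihoods are 2/9 · 0.13524 = 0.030053, 1/9 · 0.087791 = 0.0097546, 2/9 · 0.023148 = 0.005144, 2/9 · 0.125 = 0.027778, 2/9 · 0.125 = 0.027778; these sum to 0.10051.
So P(box B | data) = (0.0097546) / (0.10051) = 0.097054.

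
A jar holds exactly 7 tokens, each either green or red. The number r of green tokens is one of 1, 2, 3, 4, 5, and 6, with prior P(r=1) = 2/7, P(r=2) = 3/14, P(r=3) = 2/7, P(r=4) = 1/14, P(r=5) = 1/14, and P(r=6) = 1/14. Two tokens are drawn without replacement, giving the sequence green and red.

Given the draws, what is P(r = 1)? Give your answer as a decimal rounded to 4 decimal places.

0.1846

Compute the likelihood of the observed sequence for each case: P(data | r = 1) = (1/7)(6/6) = 1/7; P(data | r = 2) = (2/7)(5/6) = 5/21; P(data | r = 3) = (3/7)(4/6) = 2/7; P(data | r = 4) = (4/7)(3/6) = 2/7; P(data | r = 5) = (5/7)(2/6) = 5/21; P(data | r = 6) = (6/7)(1/6) = 1/7.
The prior-weighted likelihoods are 2/7 · 1/7 = 2/49, 3/14 · 5/21 = 5/98, 2/7 · 2/7 = 4/49, 1/14 · 2/7 = 1/49, 1/14 · 5/21 = 5/294, 1/14 · 1/7 = 1/98; summing to 65/294.
Hence P(r = 1 | data) = (2/49) / (65/294) = 12/65.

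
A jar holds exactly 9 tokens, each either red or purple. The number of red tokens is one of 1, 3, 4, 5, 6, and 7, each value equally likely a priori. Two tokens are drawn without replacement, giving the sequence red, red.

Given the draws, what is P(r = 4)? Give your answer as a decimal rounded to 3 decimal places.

Under each hypothesis, the probability of the observed sequence is: P(data | r = 1) = (1/9)(0/8) = 0; P(data | r = 3) = (3/9)(2/8) = 1/12; P(data | r = 4) = (4/9)(3/8) = 1/6; P(data | r = 5) = (5/9)(4/8) = 5/18; P(data | r = 6) = (6/9)(5/8) = 5/12; P(data | r = 7) = (7/9)(6/8) = 7/12.
Weighting by the prior gives 1/6 · 0 = 0, 1/6 · 1/12 = 1/72, 1/6 · 1/6 = 1/36, 1/6 · 5/18 = 5/108, 1/6 · 5/12 = 5/72, 1/6 · 7/12 = 7/72; summing to 55/216.
Hence P(r = 4 | data) = (1/36) / (55/216) = 6/55.

0.109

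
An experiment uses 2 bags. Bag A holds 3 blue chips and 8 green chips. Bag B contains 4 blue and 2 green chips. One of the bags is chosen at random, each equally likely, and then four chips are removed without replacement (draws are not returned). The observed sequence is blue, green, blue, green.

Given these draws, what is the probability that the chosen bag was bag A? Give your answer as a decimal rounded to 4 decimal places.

For each hypothesis, P(data | H) works out to: P(data | bag A) = (3/11)(8/10)(2/9)(7/8) = 7/165; P(data | bag B) = (4/6)(2/5)(3/4)(1/3) = 1/15.
Multiplying each by its prior: 1/2 · 7/165 = 7/330, 1/2 · 1/15 = 1/30; these sum to 3/55.
By Bayes' rule, P(bag A | data) = (7/330) / (3/55) = 7/18.

0.3889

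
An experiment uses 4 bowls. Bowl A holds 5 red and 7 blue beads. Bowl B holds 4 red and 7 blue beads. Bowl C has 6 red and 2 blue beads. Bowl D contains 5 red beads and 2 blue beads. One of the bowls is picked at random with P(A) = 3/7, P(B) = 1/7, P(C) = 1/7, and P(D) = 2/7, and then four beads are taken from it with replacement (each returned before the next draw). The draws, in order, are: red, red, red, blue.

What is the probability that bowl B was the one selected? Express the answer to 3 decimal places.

0.065

For each hypothesis, P(data | H) works out to: P(data | bowl A) = (5/12)(5/12)(5/12)(7/12) = 0.042197; P(data | bowl B) = (4/11)(4/11)(4/11)(7/11) = 0.030599; P(data | bowl C) = (6/8)(6/8)(6/8)(2/8) = 0.10547; P(data | bowl D) = (5/7)(5/7)(5/7)(2/7) = 0.10412.
Weighting by the prior gives 3/7 · 0.042197 = 0.018084, 1/7 · 0.030599 = 0.0043713, 1/7 · 0.10547 = 0.015067, 2/7 · 0.10412 = 0.02975; summing to 0.067272.
Therefore the posterior P(bowl B | data) = (0.0043713) / (0.067272) = 0.064979.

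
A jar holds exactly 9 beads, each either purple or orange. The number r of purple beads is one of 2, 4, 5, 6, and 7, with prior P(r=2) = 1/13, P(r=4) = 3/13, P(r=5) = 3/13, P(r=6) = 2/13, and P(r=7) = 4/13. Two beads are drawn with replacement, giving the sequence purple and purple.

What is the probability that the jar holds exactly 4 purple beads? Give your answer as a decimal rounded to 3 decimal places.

Compute the likelihood of the observed sequence for each case: P(data | r = 2) = (2/9)(2/9) = 0.049383; P(data | r = 4) = (4/9)(4/9) = 0.19753; P(data | r = 5) = (5/9)(5/9) = 0.30864; P(data | r = 6) = (6/9)(6/9) = 0.44444; P(data | r = 7) = (7/9)(7/9) = 0.60494.
Multiplying each by its prior: 1/13 · 0.049383 = 0.0037987, 3/13 · 0.19753 = 0.045584, 3/13 · 0.30864 = 0.071225, 2/13 · 0.44444 = 0.068376, 4/13 · 0.60494 = 0.18613; summing to 0.37512.
Hence P(r = 4 | data) = (0.045584) / (0.37512) = 0.12152.

0.122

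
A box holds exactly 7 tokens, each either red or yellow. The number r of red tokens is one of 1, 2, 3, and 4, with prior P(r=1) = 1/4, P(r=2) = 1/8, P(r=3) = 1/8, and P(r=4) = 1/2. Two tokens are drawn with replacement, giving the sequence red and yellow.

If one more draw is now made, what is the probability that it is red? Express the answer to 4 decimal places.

For each hypothesis, P(data | H) works out to: P(data | r = 1) = (1/7)(6/7) = 6/49; P(data | r = 2) = (2/7)(5/7) = 10/49; P(data | r = 3) = (3/7)(4/7) = 12/49; P(data | r = 4) = (4/7)(3/7) = 12/49.
The prior-weighted likelihoods are 1/4 · 6/49 = 3/98, 1/8 · 10/49 = 5/196, 1/8 · 12/49 = 3/98, 1/2 · 12/49 = 6/49; with total 41/196.
Normalising, the posterior is P(r = 1 | data) = 6/41, P(r = 2 | data) = 5/41, P(r = 3 | data) = 6/41, P(r = 4 | data) = 24/41.
The predictive probability is P(red next | data) = (1/7)(6/41) + (2/7)(5/41) + (3/7)(6/41) + (4/7)(24/41) = 130/287.

0.4530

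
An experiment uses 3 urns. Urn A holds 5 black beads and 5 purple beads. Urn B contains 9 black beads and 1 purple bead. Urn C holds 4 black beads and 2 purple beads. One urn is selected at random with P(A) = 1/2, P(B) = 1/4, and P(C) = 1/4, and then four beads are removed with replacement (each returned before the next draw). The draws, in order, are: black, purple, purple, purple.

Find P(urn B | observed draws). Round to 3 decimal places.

Under each hypothesis, the probability of the observed sequence is: P(data | urn A) = (5/10)(5/10)(5/10)(5/10) = 0.0625; P(data | urn B) = (9/10)(1/10)(1/10)(1/10) = 0.0009; P(data | urn C) = (4/6)(2/6)(2/6)(2/6) = 0.024691.
The prior-weighted likelihoods are 1/2 · 0.0625 = 0.03125, 1/4 · 0.0009 = 0.000225, 1/4 · 0.024691 = 0.0061728; these sum to 0.037648.
Therefore the posterior P(urn B | data) = (0.000225) / (0.037648) = 0.0059764.

0.006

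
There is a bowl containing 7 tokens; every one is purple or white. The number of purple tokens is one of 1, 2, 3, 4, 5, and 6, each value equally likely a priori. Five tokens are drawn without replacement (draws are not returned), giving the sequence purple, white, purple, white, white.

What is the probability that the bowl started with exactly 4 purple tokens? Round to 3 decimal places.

0.214

For each hypothesis, P(data | H) works out to: P(data | r = 1) = (1/7)(6/6)(0/5) = 0; P(data | r = 2) = (2/7)(5/6)(1/5)(4/4)(3/3) = 1/21; P(data | r = 3) = (3/7)(4/6)(2/5)(3/4)(2/3) = 2/35; P(data | r = 4) = (4/7)(3/6)(3/5)(2/4)(1/3) = 1/35; P(data | r = 5) = (5/7)(2/6)(4/5)(1/4)(0/3) = 0; P(data | r = 6) = (6/7)(1/6)(5/5)(0/4) = 0.
The prior-weighted likelihoods are 1/6 · 0 = 0, 1/6 · 1/21 = 1/126, 1/6 · 2/35 = 1/105, 1/6 · 1/35 = 1/210, 1/6 · 0 = 0, 1/6 · 0 = 0; with total 1/45.
By Bayes' rule, P(r = 4 | data) = (1/210) / (1/45) = 3/14.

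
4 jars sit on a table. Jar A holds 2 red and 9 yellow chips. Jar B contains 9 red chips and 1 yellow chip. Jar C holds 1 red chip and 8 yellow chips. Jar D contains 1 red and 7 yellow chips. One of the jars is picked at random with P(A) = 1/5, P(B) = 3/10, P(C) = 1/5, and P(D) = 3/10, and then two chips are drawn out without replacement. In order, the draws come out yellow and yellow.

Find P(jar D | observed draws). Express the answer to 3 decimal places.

0.440

The likelihood of the observed sequence under each hypothesis: P(data | jar A) = (9/11)(8/10) = 0.65455; P(data | jar B) = (1/10)(0/9) = 0; P(data | jar C) = (8/9)(7/8) = 0.77778; P(data | jar D) = (7/8)(6/7) = 0.75.
Multiplying each by its prior: 1/5 · 0.65455 = 0.13091, 3/10 · 0 = 0, 1/5 · 0.77778 = 0.15556, 3/10 · 0.75 = 0.225; with total 0.51146.
Therefore the posterior P(jar D | data) = (0.225) / (0.51146) = 0.43991.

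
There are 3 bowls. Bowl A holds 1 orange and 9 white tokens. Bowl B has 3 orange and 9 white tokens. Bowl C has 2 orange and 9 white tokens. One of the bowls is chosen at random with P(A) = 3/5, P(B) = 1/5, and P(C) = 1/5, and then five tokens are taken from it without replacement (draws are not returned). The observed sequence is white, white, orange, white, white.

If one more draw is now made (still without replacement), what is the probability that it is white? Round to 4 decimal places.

0.9099

The likelihood of the observed sequence under each hypothesis: P(data | bowl A) = (9/10)(8/9)(1/8)(7/7)(6/6) = 0.1; P(data | bowl B) = (9/12)(8/11)(3/10)(7/9)(6/8) = 0.095455; P(data | bowl C) = (9/11)(8/10)(2/9)(7/8)(6/7) = 0.10909.
Weighting by the prior gives 3/5 · 0.1 = 0.06, 1/5 · 0.095455 = 0.019091, 1/5 · 0.10909 = 0.021818; summing to 0.10091.
Dividing through by the total gives posterior P(bowl A | data) = 0.59459, P(bowl B | data) = 0.18919, P(bowl C | data) = 0.21622.
So P(white next | data) = Σ P(white next | H) P(H | data) = (1)(0.59459) + (5/7)(0.18919) + (5/6)(0.21622) = 0.90991.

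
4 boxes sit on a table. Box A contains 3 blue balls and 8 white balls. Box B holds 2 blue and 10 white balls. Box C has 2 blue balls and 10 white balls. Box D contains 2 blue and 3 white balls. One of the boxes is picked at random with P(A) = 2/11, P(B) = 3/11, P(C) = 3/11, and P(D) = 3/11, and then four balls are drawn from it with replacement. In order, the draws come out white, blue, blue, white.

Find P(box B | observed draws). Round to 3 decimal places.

0.158

For each hypothesis, P(data | H) works out to: P(data | box A) = (8/11)(3/11)(3/11)(8/11) = 0.039342; P(data | box B) = (10/12)(2/12)(2/12)(10/12) = 0.01929; P(data | box C) = (10/12)(2/12)(2/12)(10/12) = 0.01929; P(data | box D) = (3/5)(2/5)(2/5)(3/5) = 0.0576.
The prior-weighted likelihoods are 2/11 · 0.039342 = 0.007153, 3/11 · 0.01929 = 0.0052609, 3/11 · 0.01929 = 0.0052609, 3/11 · 0.0576 = 0.015709; with total 0.033384.
Therefore the posterior P(box B | data) = (0.0052609) / (0.033384) = 0.15759.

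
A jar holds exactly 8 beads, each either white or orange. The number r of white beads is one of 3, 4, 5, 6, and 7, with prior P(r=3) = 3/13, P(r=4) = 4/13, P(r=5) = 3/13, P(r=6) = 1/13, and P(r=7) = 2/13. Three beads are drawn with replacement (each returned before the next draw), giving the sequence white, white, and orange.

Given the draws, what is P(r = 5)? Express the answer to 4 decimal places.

For each hypothesis, P(data | H) works out to: P(data | r = 3) = (3/8)(3/8)(5/8) = 0.087891; P(data | r = 4) = (4/8)(4/8)(4/8) = 0.125; P(data | r = 5) = (5/8)(5/8)(3/8) = 0.14648; P(data | r = 6) = (6/8)(6/8)(2/8) = 0.14062; P(data | r = 7) = (7/8)(7/8)(1/8) = 0.095703.
Weighting by the prior gives 3/13 · 0.087891 = 0.020282, 4/13 · 0.125 = 0.038462, 3/13 · 0.14648 = 0.033804, 1/13 · 0.14062 = 0.010817, 2/13 · 0.095703 = 0.014724; summing to 0.11809.
Hence P(r = 5 | data) = (0.033804) / (0.11809) = 0.28626.

0.2863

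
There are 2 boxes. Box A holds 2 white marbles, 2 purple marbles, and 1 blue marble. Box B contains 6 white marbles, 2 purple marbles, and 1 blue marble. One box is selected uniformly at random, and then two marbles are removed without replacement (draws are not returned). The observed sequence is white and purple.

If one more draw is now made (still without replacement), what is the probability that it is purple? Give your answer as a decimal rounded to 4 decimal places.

Under each hypothesis, the probability of the observed sequence is: P(data | box A) = (2/5)(2/4) = 1/5; P(data | box B) = (6/9)(2/8) = 1/6.
Multiplying each by its prior: 1/2 · 1/5 = 1/10, 1/2 · 1/6 = 1/12; summing to 11/60.
The posterior is then P(box A | data) = 6/11, P(box B | data) = 5/11.
The predictive probability is P(purple next | data) = (1/3)(6/11) + (1/7)(5/11) = 19/77.

0.2468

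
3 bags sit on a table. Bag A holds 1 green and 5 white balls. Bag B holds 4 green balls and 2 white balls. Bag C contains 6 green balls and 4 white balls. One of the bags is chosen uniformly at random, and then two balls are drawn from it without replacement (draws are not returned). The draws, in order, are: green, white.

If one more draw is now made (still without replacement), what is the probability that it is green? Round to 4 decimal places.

0.5238

The likelihood of the observed sequence under each hypothesis: P(data | bag A) = (1/6)(5/5) = 1/6; P(data | bag B) = (4/6)(2/5) = 4/15; P(data | bag C) = (6/10)(4/9) = 4/15.
Weighting by the prior gives 1/3 · 1/6 = 1/18, 1/3 · 4/15 = 4/45, 1/3 · 4/15 = 4/45; these sum to 7/30.
Dividing through by the total gives posterior P(bag A | data) = 5/21, P(bag B | data) = 8/21, P(bag C | data) = 8/21.
The predictive probability is P(green next | data) = (0)(5/21) + (3/4)(8/21) + (5/8)(8/21) = 11/21.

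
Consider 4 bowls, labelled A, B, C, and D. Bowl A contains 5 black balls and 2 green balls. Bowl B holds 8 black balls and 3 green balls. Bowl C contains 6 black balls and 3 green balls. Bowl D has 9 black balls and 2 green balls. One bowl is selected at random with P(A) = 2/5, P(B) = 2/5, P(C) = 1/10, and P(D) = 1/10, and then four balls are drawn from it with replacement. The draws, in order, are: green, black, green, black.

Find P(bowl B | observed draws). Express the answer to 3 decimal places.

Compute the likelihood of the observed sequence for each case: P(data | bowl A) = (2/7)(5/7)(2/7)(5/7) = 0.041649; P(data | bowl B) = (3/11)(8/11)(3/11)(8/11) = 0.039342; P(data | bowl C) = (3/9)(6/9)(3/9)(6/9) = 0.049383; P(data | bowl D) = (2/11)(9/11)(2/11)(9/11) = 0.02213.
Multiplying each by its prior: 2/5 · 0.041649 = 0.01666, 2/5 · 0.039342 = 0.015737, 1/10 · 0.049383 = 0.0049383, 1/10 · 0.02213 = 0.002213; these sum to 0.039548.
So P(bowl B | data) = (0.015737) / (0.039548) = 0.39792.

0.398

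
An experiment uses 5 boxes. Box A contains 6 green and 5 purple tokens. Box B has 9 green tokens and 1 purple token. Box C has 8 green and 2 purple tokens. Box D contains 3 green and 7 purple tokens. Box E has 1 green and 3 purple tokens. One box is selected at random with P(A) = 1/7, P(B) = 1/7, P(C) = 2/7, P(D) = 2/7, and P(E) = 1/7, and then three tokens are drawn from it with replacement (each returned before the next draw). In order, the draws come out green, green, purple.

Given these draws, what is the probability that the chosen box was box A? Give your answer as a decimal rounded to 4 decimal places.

The likelihood of the observed sequence under each hypothesis: P(data | box A) = (6/11)(6/11)(5/11) = 0.13524; P(data | box B) = (9/10)(9/10)(1/10) = 0.081; P(data | box C) = (8/10)(8/10)(2/10) = 0.128; P(data | box D) = (3/10)(3/10)(7/10) = 0.063; P(data | box E) = (1/4)(1/4)(3/4) = 0.046875.
The prior-weighted likelihoods are 1/7 · 0.13524 = 0.01932, 1/7 · 0.081 = 0.011571, 2/7 · 0.128 = 0.036571, 2/7 · 0.063 = 0.018, 1/7 · 0.046875 = 0.0066964; summing to 0.092159.
So P(box A | data) = (0.01932) / (0.092159) = 0.20963.

0.2096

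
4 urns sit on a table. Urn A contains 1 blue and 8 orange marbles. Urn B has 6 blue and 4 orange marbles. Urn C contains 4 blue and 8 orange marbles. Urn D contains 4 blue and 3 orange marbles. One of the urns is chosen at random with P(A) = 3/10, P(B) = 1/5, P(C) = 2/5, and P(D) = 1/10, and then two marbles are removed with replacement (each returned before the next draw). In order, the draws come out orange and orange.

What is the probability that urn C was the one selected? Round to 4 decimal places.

Compute the likelihood of the observed sequence for each case: P(data | urn A) = (8/9)(8/9) = 0.79012; P(data | urn B) = (4/10)(4/10) = 0.16; P(data | urn C) = (8/12)(8/12) = 0.44444; P(data | urn D) = (3/7)(3/7) = 0.18367.
Multiplying each by its prior: 3/10 · 0.79012 = 0.23704, 1/5 · 0.16 = 0.032, 2/5 · 0.44444 = 0.17778, 1/10 · 0.18367 = 0.018367; these sum to 0.46518.
By Bayes' rule, P(urn C | data) = (0.17778) / (0.46518) = 0.38217.

0.3822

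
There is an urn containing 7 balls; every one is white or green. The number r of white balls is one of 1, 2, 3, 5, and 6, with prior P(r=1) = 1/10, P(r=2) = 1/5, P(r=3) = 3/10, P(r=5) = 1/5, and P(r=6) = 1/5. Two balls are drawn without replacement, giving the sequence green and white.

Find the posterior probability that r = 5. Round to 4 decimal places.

The likelihood of the observed sequence under each hypothesis: P(data | r = 1) = (6/7)(1/6) = 1/7; P(data | r = 2) = (5/7)(2/6) = 5/21; P(data | r = 3) = (4/7)(3/6) = 2/7; P(data | r = 5) = (2/7)(5/6) = 5/21; P(data | r = 6) = (1/7)(6/6) = 1/7.
Multiplying each by its prior: 1/10 · 1/7 = 1/70, 1/5 · 5/21 = 1/21, 3/10 · 2/7 = 3/35, 1/5 · 5/21 = 1/21, 1/5 · 1/7 = 1/35; with total 47/210.
Therefore the posterior P(r = 5 | data) = (1/21) / (47/210) = 10/47.

0.2128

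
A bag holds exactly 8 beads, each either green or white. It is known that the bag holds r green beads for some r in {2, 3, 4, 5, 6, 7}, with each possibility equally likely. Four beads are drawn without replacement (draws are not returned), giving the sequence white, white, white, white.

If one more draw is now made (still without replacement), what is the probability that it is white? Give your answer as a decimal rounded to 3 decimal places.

Compute the likelihood of the observed sequence for each case: P(data | r = 2) = (6/8)(5/7)(4/6)(3/5) = 3/14; P(data | r = 3) = (5/8)(4/7)(3/6)(2/5) = 1/14; P(data | r = 4) = (4/8)(3/7)(2/6)(1/5) = 1/70; P(data | r = 5) = (3/8)(2/7)(1/6)(0/5) = 0; P(data | r = 6) = (2/8)(1/7)(0/6) = 0; P(data | r = 7) = (1/8)(0/7) = 0.
Multiplying each by its prior: 1/6 · 3/14 = 1/28, 1/6 · 1/14 = 1/84, 1/6 · 1/70 = 1/420, 1/6 · 0 = 0, 1/6 · 0 = 0, 1/6 · 0 = 0; these sum to 1/20.
Normalising, the posterior is P(r = 2 | data) = 5/7, P(r = 3 | data) = 5/21, P(r = 4 | data) = 1/21, P(r = 5 | data) = 0, P(r = 6 | data) = 0, P(r = 7 | data) = 0.
The predictive probability is P(white next | data) = (1/2)(5/7) + (1/4)(5/21) + (0)(1/21) = 5/12.

0.417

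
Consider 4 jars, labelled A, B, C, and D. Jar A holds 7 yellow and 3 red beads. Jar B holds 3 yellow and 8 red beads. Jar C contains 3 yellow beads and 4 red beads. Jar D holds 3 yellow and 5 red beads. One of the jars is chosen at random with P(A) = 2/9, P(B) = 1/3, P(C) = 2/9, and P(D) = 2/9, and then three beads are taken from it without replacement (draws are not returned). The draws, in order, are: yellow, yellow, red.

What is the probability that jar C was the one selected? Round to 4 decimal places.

0.2532

The likelihood of the observed sequence under each hypothesis: P(data | jar A) = (7/10)(6/9)(3/8) = 0.175; P(data | jar B) = (3/11)(2/10)(8/9) = 0.048485; P(data | jar C) = (3/7)(2/6)(4/5) = 0.11429; P(data | jar D) = (3/8)(2/7)(5/6) = 0.089286.
Weighting by the prior gives 2/9 · 0.175 = 0.038889, 1/3 · 0.048485 = 0.016162, 2/9 · 0.11429 = 0.025397, 2/9 · 0.089286 = 0.019841; summing to 0.10029.
Therefore the posterior P(jar C | data) = (0.025397) / (0.10029) = 0.25324.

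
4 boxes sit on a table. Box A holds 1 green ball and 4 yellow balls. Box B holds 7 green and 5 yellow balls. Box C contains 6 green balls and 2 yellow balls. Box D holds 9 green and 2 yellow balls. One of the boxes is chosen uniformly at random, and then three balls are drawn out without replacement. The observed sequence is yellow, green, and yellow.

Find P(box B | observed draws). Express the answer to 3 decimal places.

Under each hypothesis, the probability of the observed sequence is: P(data | box A) = (4/5)(1/4)(3/3) = 0.2; P(data | box B) = (5/12)(7/11)(4/10) = 0.10606; P(data | box C) = (2/8)(6/7)(1/6) = 0.035714; P(data | box D) = (2/11)(9/10)(1/9) = 0.018182.
The prior-weighted likelihoods are 1/4 · 0.2 = 0.05, 1/4 · 0.10606 = 0.026515, 1/4 · 0.035714 = 0.0089286, 1/4 · 0.018182 = 0.0045455; summing to 0.089989.
Hence P(box B | data) = (0.026515) / (0.089989) = 0.29465.

0.295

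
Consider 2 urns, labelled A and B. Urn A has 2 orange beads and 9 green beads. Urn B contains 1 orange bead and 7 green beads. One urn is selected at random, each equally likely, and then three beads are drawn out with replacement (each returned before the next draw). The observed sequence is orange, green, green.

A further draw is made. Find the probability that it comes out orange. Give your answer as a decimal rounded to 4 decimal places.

0.1568

Compute the likelihood of the observed sequence for each case: P(data | urn A) = (2/11)(9/11)(9/11) = 0.12171; P(data | urn B) = (1/8)(7/8)(7/8) = 0.095703.
The prior-weighted likelihoods are 1/2 · 0.12171 = 0.060856, 1/2 · 0.095703 = 0.047852; with total 0.10871.
Dividing through by the total gives posterior P(urn A | data) = 0.55982, P(urn B | data) = 0.44018.
The predictive probability is P(orange next | data) = (2/11)(0.55982) + (1/8)(0.44018) = 0.15681.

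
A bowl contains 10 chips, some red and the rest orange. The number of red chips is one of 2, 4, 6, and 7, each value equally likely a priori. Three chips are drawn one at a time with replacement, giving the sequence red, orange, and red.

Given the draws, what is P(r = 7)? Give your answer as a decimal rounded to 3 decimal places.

0.351

For each hypothesis, P(data | H) works out to: P(data | r = 2) = (2/10)(8/10)(2/10) = 0.032; P(data | r = 4) = (4/10)(6/10)(4/10) = 0.096; P(data | r = 6) = (6/10)(4/10)(6/10) = 0.144; P(data | r = 7) = (7/10)(3/10)(7/10) = 0.147.
The prior-weighted likelihoods are 1/4 · 0.032 = 0.008, 1/4 · 0.096 = 0.024, 1/4 · 0.144 = 0.036, 1/4 · 0.147 = 0.03675; these sum to 0.10475.
Hence P(r = 7 | data) = (0.03675) / (0.10475) = 0.35084.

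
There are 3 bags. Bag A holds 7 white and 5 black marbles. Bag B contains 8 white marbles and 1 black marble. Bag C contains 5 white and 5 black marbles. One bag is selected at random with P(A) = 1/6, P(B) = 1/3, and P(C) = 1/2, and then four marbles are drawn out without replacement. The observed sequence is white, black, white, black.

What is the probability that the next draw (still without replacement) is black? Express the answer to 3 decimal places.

Under each hypothesis, the probability of the observed sequence is: P(data | bag A) = (7/12)(5/11)(6/10)(4/9) = 0.070707; P(data | bag B) = (8/9)(1/8)(7/7)(0/6) = 0; P(data | bag C) = (5/10)(5/9)(4/8)(4/7) = 0.079365.
Weighting by the prior gives 1/6 · 0.070707 = 0.011785, 1/3 · 0 = 0, 1/2 · 0.079365 = 0.039683; these sum to 0.051467.
Normalising, the posterior is P(bag A | data) = 0.22897, P(bag B | data) = 0, P(bag C | data) = 0.77103.
Averaging over the posterior, P(black next | data) = (3/8)(0.22897) + (1/2)(0.77103) = 0.47138.

0.471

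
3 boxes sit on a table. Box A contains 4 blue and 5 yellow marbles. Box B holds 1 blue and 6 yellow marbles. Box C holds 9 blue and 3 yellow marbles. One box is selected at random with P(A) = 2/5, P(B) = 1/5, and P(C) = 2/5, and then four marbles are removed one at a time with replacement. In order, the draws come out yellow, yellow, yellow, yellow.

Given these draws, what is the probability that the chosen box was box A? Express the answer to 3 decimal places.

0.258

Under each hypothesis, the probability of the observed sequence is: P(data | box A) = (5/9)(5/9)(5/9)(5/9) = 0.09526; P(data | box B) = (6/7)(6/7)(6/7)(6/7) = 0.53978; P(data | box C) = (3/12)(3/12)(3/12)(3/12) = 0.0039062.
Multiplying each by its prior: 2/5 · 0.09526 = 0.038104, 1/5 · 0.53978 = 0.10796, 2/5 · 0.0039062 = 0.0015625; with total 0.14762.
By Bayes' rule, P(box A | data) = (0.038104) / (0.14762) = 0.25812.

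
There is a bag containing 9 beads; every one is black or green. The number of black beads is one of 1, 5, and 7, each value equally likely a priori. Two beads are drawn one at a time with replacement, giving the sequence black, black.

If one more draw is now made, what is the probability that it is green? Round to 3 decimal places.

0.305

The likelihood of the observed sequence under each hypothesis: P(data | r = 1) = (1/9)(1/9) = 1/81; P(data | r = 5) = (5/9)(5/9) = 25/81; P(data | r = 7) = (7/9)(7/9) = 49/81.
Multiplying each by its prior: 1/3 · 1/81 = 1/243, 1/3 · 25/81 = 25/243, 1/3 · 49/81 = 49/243; these sum to 25/81.
Normalising, the posterior is P(r = 1 | data) = 1/75, P(r = 5 | data) = 1/3, P(r = 7 | data) = 49/75.
The predictive probability is P(green next | data) = (8/9)(1/75) + (4/9)(1/3) + (2/9)(49/75) = 206/675.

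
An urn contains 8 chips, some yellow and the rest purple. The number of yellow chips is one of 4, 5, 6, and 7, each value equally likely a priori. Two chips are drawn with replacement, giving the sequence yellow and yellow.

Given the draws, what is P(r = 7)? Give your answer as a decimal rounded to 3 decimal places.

Compute the likelihood of the observed sequence for each case: P(data | r = 4) = (4/8)(4/8) = 1/4; P(data | r = 5) = (5/8)(5/8) = 25/64; P(data | r = 6) = (6/8)(6/8) = 9/16; P(data | r = 7) = (7/8)(7/8) = 49/64.
Weighting by the prior gives 1/4 · 1/4 = 1/16, 1/4 · 25/64 = 25/256, 1/4 · 9/16 = 9/64, 1/4 · 49/64 = 49/256; with total 63/128.
So P(r = 7 | data) = (49/256) / (63/128) = 7/18.

0.389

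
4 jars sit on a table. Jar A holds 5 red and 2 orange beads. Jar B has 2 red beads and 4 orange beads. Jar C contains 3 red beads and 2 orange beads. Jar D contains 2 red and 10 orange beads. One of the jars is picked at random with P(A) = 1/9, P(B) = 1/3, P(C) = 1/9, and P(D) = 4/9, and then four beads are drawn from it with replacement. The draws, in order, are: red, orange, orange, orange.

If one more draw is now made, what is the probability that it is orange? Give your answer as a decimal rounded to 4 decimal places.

For each hypothesis, P(data | H) works out to: P(data | jar A) = (5/7)(2/7)(2/7)(2/7) = 0.01666; P(data | jar B) = (2/6)(4/6)(4/6)(4/6) = 0.098765; P(data | jar C) = (3/5)(2/5)(2/5)(2/5) = 0.0384; P(data | jar D) = (2/12)(10/12)(10/12)(10/12) = 0.096451.
Weighting by the prior gives 1/9 · 0.01666 = 0.0018511, 1/3 · 0.098765 = 0.032922, 1/9 · 0.0384 = 0.0042667, 4/9 · 0.096451 = 0.042867; these sum to 0.081906.
Dividing through by the total gives posterior P(jar A | data) = 0.0226, P(jar B | data) = 0.40194, P(jar C | data) = 0.052092, P(jar D | data) = 0.52336.
Averaging over the posterior, P(orange next | data) = (2/7)(0.0226) + (2/3)(0.40194) + (2/5)(0.052092) + (5/6)(0.52336) = 0.73139.

0.7314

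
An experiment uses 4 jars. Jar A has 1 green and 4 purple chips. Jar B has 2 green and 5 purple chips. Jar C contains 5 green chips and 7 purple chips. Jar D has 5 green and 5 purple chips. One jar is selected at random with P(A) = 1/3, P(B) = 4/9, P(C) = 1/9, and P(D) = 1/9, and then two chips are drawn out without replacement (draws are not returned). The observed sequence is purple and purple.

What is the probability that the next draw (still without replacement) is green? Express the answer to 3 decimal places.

Under each hypothesis, the probability of the observed sequence is: P(data | jar A) = (4/5)(3/4) = 0.6; P(data | jar B) = (5/7)(4/6) = 0.47619; P(data | jar C) = (7/12)(6/11) = 0.31818; P(data | jar D) = (5/10)(4/9) = 0.22222.
Multiplying each by its prior: 1/3 · 0.6 = 0.2, 4/9 · 0.47619 = 0.21164, 1/9 · 0.31818 = 0.035354, 1/9 · 0.22222 = 0.024691; these sum to 0.47169.
Dividing through by the total gives posterior P(jar A | data) = 0.42401, P(jar B | data) = 0.44869, P(jar C | data) = 0.074952, P(jar D | data) = 0.052347.
The predictive probability is P(green next | data) = (1/3)(0.42401) + (2/5)(0.44869) + (1/2)(0.074952) + (5/8)(0.052347) = 0.39101.

0.391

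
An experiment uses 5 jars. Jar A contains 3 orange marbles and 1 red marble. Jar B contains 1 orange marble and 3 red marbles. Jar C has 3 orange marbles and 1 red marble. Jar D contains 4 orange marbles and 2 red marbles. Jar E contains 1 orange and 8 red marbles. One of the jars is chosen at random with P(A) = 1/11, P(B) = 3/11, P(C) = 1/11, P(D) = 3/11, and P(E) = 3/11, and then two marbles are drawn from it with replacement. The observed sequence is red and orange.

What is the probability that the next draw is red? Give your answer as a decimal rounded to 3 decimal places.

Compute the likelihood of the observed sequence for each case: P(data | jar A) = (1/4)(3/4) = 0.1875; P(data | jar B) = (3/4)(1/4) = 0.1875; P(data | jar C) = (1/4)(3/4) = 0.1875; P(data | jar D) = (2/6)(4/6) = 0.22222; P(data | jar E) = (8/9)(1/9) = 0.098765.
Multiplying each by its prior: 1/11 · 0.1875 = 0.017045, 3/11 · 0.1875 = 0.051136, 1/11 · 0.1875 = 0.017045, 3/11 · 0.22222 = 0.060606, 3/11 · 0.098765 = 0.026936; with total 0.17277.
Normalising, the posterior is P(jar A | data) = 0.09866, P(jar B | data) = 0.29598, P(jar C | data) = 0.09866, P(jar D | data) = 0.35079, P(jar E | data) = 0.15591.
So P(red next | data) = Σ P(red next | H) P(H | data) = (1/4)(0.09866) + (3/4)(0.29598) + (1/4)(0.09866) + (1/3)(0.35079) + (8/9)(0.15591) = 0.52683.

0.527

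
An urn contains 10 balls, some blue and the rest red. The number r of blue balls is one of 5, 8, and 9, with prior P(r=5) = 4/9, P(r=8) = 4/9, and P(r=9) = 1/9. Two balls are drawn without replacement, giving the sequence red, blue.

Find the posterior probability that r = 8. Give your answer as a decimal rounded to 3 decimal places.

Compute the likelihood of the observed sequence for each case: P(data | r = 5) = (5/10)(5/9) = 5/18; P(data | r = 8) = (2/10)(8/9) = 8/45; P(data | r = 9) = (1/10)(9/9) = 1/10.
Multiplying each by its prior: 4/9 · 5/18 = 10/81, 4/9 · 8/45 = 32/405, 1/9 · 1/10 = 1/90; summing to 173/810.
So P(r = 8 | data) = (32/405) / (173/810) = 64/173.

0.370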